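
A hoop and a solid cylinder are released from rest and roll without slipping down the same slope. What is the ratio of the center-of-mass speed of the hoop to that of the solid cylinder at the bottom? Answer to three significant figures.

Each satisfies Mgh = ½(1+k)Mv² with k = I/(MR²), so v ∝ 1/√(1+k).
For the hoop k = 1; for the solid cylinder k = 0.5.
v₁/v₂ = √((1+k₂)/(1+k₁)) = √(1.5/2) ≈ 0.866.

v_ratio ≈ 0.866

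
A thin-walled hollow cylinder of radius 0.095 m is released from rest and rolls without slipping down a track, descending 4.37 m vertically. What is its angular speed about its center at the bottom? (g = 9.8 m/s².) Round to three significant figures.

ω ≈ 68.9 rad/s

With I = MR², the ratio k = I/(MR²) is 1.
Pure rolling means v = ωR; then KE = ½Mv² + ½I(v/R)² = ½(1+k)Mv² = Mv².
Energy conservation Mgh = ½(1+k)Mv² gives v = √(2gh/(1+k)) = √(2 × 9.8 × 4.37 / 2) = 6.544 m/s.
Then ω = v/R = 6.544 / 0.095 ≈ 68.9 rad/s.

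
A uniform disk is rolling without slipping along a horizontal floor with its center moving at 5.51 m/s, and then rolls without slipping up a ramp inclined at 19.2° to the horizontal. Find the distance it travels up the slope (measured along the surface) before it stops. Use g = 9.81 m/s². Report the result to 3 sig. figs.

d ≈ 7.06 m

Here I = (1/2)MR², so the shape factor k = I/(MR²) = 0.5.
Since it rolls without slipping, ω = v/R and KE = ½Mv² + ½Iω² = ½(1+k)Mv² = (3/4)Mv².
Setting this equal to Mgh gives the vertical rise h = (1+k)v₀²/(2g) = 1.5×5.51²/(2×9.81) = 2.321 m.
Along the incline, d = h/sinθ = 2.321/sin19.2° ≈ 7.06 m.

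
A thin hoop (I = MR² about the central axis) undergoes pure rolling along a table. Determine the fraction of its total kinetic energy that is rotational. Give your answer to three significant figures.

fraction ≈ 0.500

The moment of inertia is MR², giving k ≡ I/(MR²) = 1.
Since ω = v/R, the translational part is ½Mv² and the rotational part is ½I(v/R)² = ½kMv²; the total is ½(1+k)Mv².
The rotational fraction is therefore k/(1+k) = 1/2 ≈ 0.500.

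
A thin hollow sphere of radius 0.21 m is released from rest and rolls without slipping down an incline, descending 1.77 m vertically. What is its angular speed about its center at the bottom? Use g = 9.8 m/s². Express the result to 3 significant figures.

ω ≈ 21.7 rad/s

For this body I = (2/3)MR², i.e. k = I/(MR²) = 2/3.
Rolling without slipping gives ω = v/R, so the total kinetic energy is ½Mv² + ½Iω² = ½(1+k)Mv² = (5/6)Mv².
Energy conservation Mgh = ½(1+k)Mv² gives v = √(2gh/(1+k)) = √(2 × 9.8 × 1.77 / 1.667) = 4.562 m/s.
The angular speed follows from ω = v/R = 4.562/0.21 ≈ 21.7 rad/s.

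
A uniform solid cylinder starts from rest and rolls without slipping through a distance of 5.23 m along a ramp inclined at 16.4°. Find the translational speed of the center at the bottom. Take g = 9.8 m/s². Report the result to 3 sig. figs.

v ≈ 4.39 m/s

The moment of inertia is (1/2)MR², giving k ≡ I/(MR²) = 0.5.
Since it rolls without slipping, ω = v/R and KE = ½Mv² + ½Iω² = ½(1+k)Mv² = (3/4)Mv².
The vertical drop is h = L sinθ = 5.23 × sin16.4° = 1.477 m.
Energy conservation: Mgh = (3/4)Mv², so v = √(2gh/(1+k)) = √(2 × 9.8 × 1.477 / 1.5) ≈ 4.39 m/s.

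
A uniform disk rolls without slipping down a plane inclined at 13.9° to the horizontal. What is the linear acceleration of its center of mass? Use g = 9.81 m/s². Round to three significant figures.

a ≈ 1.57 m/s²

The moment of inertia is (1/2)MR², giving k ≡ I/(MR²) = 0.5.
Along the incline Mg sinθ − f = Ma, and torque about the center fR = Iα = kMR²(a/R) gives f = kMa.
Eliminating f: Mg sinθ = (1+k)Ma, so a = g sinθ/(1+k) = 9.81 × sin13.9° / 1.5 ≈ 1.57 m/s².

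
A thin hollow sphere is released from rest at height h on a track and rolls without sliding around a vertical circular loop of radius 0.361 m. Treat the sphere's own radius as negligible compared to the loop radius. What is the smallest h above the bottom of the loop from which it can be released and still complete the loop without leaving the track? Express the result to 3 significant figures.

h_min ≈ 1.02 m

For this body I = (2/3)MR², i.e. k = I/(MR²) = 2/3.
At the top of the loop, the minimum-contact condition is Mg = Mv_top²/r, so v_top² = gr.
With ω = v/R, the kinetic energy at speed v is ½(1+k)Mv² = (5/6)Mv².
Energy conservation from release (height h) to the top (height 2r): Mgh = Mg(2r) + (5/6)M·gr.
Thus h_min = 2r + (1+k)r/2 = r(2 + 1.667/2) = 0.361 × 2.833 ≈ 1.02 m.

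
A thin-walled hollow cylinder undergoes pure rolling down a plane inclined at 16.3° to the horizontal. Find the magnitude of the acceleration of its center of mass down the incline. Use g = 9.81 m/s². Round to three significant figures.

With I = MR², the ratio k = I/(MR²) is 1.
Translational: Mg sinθ − f = Ma. Rotational about the CM: fR = Iα = kMRa, so f = kMa.
Eliminating f: Mg sinθ = (1+k)Ma, so a = g sinθ/(1+k) = 9.81 × sin16.3° / 2 ≈ 1.38 m/s².

a ≈ 1.38 m/s²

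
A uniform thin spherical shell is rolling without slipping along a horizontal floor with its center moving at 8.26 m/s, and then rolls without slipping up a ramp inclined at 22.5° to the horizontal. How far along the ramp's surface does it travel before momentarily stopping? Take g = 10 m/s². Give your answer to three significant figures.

The moment of inertia is (2/3)MR², giving k ≡ I/(MR²) = 2/3.
The rolling condition ω = v/R makes the rotational term ½I(v/R)² = ½kMv², so KE_total = ½(1+k)Mv² = (5/6)Mv².
Setting this equal to Mgh gives the vertical rise h = (1+k)v₀²/(2g) = 1.667×8.26²/(2×10) = 5.686 m.
Along the incline, d = h/sinθ = 5.686/sin22.5° ≈ 14.9 m.

d ≈ 14.9 m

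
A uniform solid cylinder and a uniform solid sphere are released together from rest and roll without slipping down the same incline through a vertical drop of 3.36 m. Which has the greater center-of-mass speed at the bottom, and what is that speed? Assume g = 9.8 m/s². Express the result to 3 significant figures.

For rolling without slipping, Mgh = ½(1+k)Mv² where k = I/(MR²), so v = √(2gh/(1+k)).
Uniform solid cylinder: k = 0.5, giving v = √(2×9.8×3.36/1.5) = 6.626 m/s.
Uniform solid sphere: k = 0.4, giving v = √(2×9.8×3.36/1.4) = 6.859 m/s.
The smaller k wins: the uniform solid sphere, at ≈ 6.86 m/s.

the uniform solid sphere, at v ≈ 6.86 m/s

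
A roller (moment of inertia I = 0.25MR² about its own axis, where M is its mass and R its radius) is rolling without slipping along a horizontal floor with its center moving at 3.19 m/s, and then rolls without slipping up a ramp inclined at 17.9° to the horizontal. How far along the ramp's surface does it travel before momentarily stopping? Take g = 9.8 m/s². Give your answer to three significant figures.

The moment of inertia is 0.25MR², giving k ≡ I/(MR²) = 0.25.
Rolling without slipping gives ω = v/R, so the total kinetic energy is ½Mv² + ½Iω² = ½(1+k)Mv² = (5/8)Mv².
Setting this equal to Mgh gives the vertical rise h = (1+k)v₀²/(2g) = 1.25×3.19²/(2×9.8) = 0.649 m.
The distance along the slope is d = h/sinθ = 0.649/sin17.9° ≈ 2.11 m.

d ≈ 2.11 m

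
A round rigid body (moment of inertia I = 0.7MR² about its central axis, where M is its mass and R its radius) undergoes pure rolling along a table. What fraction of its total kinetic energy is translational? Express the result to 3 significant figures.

fraction ≈ 0.588

The moment of inertia is 0.7MR², giving k ≡ I/(MR²) = 0.7.
With ω = v/R, KE_trans = ½Mv² and KE_rot = ½Iω² = ½kMv², so KE_total = ½(1+k)Mv².
The translational fraction is therefore 1/(1+k) = 1/1.7 ≈ 0.588.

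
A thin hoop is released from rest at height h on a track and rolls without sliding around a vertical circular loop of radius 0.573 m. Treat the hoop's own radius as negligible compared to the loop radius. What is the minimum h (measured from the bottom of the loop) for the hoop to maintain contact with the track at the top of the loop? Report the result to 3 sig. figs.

h_min ≈ 1.72 m

Here I = MR², so the shape factor k = I/(MR²) = 1.
At the top of the loop, the minimum-contact condition is Mg = Mv_top²/r, so v_top² = gr.
With ω = v/R, the kinetic energy at speed v is ½(1+k)Mv² = Mv².
Energy conservation from release (height h) to the top (height 2r): Mgh = Mg(2r) + M·gr.
Thus h_min = 2r + (1+k)r/2 = r(2 + 2/2) = 0.573 × 3 ≈ 1.72 m.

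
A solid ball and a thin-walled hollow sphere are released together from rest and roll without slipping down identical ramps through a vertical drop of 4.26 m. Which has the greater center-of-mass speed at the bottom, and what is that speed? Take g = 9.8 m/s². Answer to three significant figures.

For rolling without slipping, Mgh = ½(1+k)Mv² where k = I/(MR²), so v = √(2gh/(1+k)).
Solid ball: k = 0.4, giving v = √(2×9.8×4.26/1.4) = 7.723 m/s.
Thin-walled hollow sphere: k = 2/3, giving v = √(2×9.8×4.26/1.667) = 7.078 m/s.
The smaller k wins: the solid ball, at ≈ 7.72 m/s.

the solid ball, at v ≈ 7.72 m/s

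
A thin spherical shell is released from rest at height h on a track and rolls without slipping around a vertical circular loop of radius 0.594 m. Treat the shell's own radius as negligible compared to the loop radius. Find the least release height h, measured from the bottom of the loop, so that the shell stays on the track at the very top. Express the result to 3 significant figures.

Here I = (2/3)MR², so the shape factor k = I/(MR²) = 2/3.
At the top of the loop, the minimum-contact condition is Mg = Mv_top²/r, so v_top² = gr.
With ω = v/R, the kinetic energy at speed v is ½(1+k)Mv² = (5/6)Mv².
Energy conservation from release (height h) to the top (height 2r): Mgh = Mg(2r) + (5/6)M·gr.
Thus h_min = 2r + (1+k)r/2 = r(2 + 1.667/2) = 0.594 × 2.833 ≈ 1.68 m.

h_min ≈ 1.68 m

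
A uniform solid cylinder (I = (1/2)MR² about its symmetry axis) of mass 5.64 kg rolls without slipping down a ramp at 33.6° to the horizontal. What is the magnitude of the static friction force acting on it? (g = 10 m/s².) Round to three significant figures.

f ≈ 10.4 N

With I = (1/2)MR², the ratio k = I/(MR²) is 0.5.
Newton's second law down the slope: Mg sinθ − f = Ma. The torque equation fR = Iα (with α = a/R) gives f = kMa.
Combining, a = g sinθ/(1+k) and f = kMa = kMg sinθ/(1+k).
f = 0.5 × 5.64 × 10 × sin33.6° / 1.5 ≈ 10.4 N.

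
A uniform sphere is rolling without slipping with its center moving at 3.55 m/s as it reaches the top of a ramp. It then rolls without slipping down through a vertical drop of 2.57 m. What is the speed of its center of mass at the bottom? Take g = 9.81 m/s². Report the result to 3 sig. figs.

Here I = (2/5)MR², so the shape factor k = I/(MR²) = 0.4.
Rolling without slipping gives ω = v/R, so the total kinetic energy is ½Mv² + ½Iω² = ½(1+k)Mv² = (7/10)Mv².
Conserving energy between top and bottom: (7/10)Mv² = (7/10)Mv₀² + Mgh, hence v² = v₀² + 2gh/(1+k).
v = √(3.55² + 2×9.81×2.57/1.4) = √48.62 ≈ 6.97 m/s.

v ≈ 6.97 m/s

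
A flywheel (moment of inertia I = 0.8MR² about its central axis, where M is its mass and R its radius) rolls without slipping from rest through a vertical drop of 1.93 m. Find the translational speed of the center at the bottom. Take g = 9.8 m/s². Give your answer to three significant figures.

v ≈ 4.58 m/s

For this body I = 0.8MR², i.e. k = I/(MR²) = 0.8.
Since it rolls without slipping, ω = v/R and KE = ½Mv² + ½Iω² = ½(1+k)Mv² = (9/10)Mv².
Setting Mgh = (9/10)Mv² gives v = √(2gh/(1+k)) = √(2·9.8·1.93/1.8) ≈ 4.58 m/s.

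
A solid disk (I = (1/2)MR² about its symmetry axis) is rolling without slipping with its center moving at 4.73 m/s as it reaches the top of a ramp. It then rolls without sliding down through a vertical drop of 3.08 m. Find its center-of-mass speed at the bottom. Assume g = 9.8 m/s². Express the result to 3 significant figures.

v ≈ 7.91 m/s

With I = (1/2)MR², the ratio k = I/(MR²) is 0.5.
Rolling without slipping gives ω = v/R, so the total kinetic energy is ½Mv² + ½Iω² = ½(1+k)Mv² = (3/4)Mv².
Energy conservation: (3/4)Mv₀² + Mgh = (3/4)Mv², so v² = v₀² + 2gh/(1+k).
v = √(4.73² + 2×9.8×3.08/1.5) = √62.62 ≈ 7.91 m/s.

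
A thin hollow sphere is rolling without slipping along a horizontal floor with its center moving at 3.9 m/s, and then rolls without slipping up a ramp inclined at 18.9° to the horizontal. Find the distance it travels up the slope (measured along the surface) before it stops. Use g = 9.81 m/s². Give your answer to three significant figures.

The moment of inertia is (2/3)MR², giving k ≡ I/(MR²) = 2/3.
Pure rolling means v = ωR; then KE = ½Mv² + ½I(v/R)² = ½(1+k)Mv² = (5/6)Mv².
Setting this equal to Mgh gives the vertical rise h = (1+k)v₀²/(2g) = 1.667×3.9²/(2×9.81) = 1.292 m.
Along the incline, d = h/sinθ = 1.292/sin18.9° ≈ 3.99 m.

d ≈ 3.99 m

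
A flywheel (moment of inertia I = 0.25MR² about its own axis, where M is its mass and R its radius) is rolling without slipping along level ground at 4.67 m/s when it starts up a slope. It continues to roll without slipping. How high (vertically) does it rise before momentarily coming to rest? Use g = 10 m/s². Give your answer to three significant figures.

h ≈ 1.36 m

With I = 0.25MR², the ratio k = I/(MR²) is 0.25.
The rolling condition ω = v/R makes the rotational term ½I(v/R)² = ½kMv², so KE_total = ½(1+k)Mv² = (5/8)Mv².
At the top the kinetic energy is zero, so (5/8)Mv₀² = Mgh.
Thus h = (1+k)v₀²/(2g) = 1.25 × 4.67² / (2 × 10) ≈ 1.36 m.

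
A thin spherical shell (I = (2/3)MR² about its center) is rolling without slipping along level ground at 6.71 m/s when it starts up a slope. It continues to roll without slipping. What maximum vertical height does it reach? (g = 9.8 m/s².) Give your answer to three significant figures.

With I = (2/3)MR², the ratio k = I/(MR²) is 2/3.
Rolling without slipping gives ω = v/R, so the total kinetic energy is ½Mv² + ½Iω² = ½(1+k)Mv² = (5/6)Mv².
At the top the kinetic energy is zero, so (5/6)Mv₀² = Mgh.
Thus h = (1+k)v₀²/(2g) = 1.667 × 6.71² / (2 × 9.8) ≈ 3.83 m.

h ≈ 3.83 m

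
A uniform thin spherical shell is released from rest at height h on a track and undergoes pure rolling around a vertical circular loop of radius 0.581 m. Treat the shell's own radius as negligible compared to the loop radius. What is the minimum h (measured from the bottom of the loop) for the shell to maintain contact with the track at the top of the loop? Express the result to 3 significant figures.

h_min ≈ 1.65 m

The moment of inertia is (2/3)MR², giving k ≡ I/(MR²) = 2/3.
At the top of the loop, the minimum-contact condition is Mg = Mv_top²/r, so v_top² = gr.
With ω = v/R, the kinetic energy at speed v is ½(1+k)Mv² = (5/6)Mv².
Energy conservation from release (height h) to the top (height 2r): Mgh = Mg(2r) + (5/6)M·gr.
Thus h_min = 2r + (1+k)r/2 = r(2 + 1.667/2) = 0.581 × 2.833 ≈ 1.65 m.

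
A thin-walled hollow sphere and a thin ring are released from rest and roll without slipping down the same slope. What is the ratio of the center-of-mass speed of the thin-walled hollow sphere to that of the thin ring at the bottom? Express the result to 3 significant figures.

Each satisfies Mgh = ½(1+k)Mv² with k = I/(MR²), so v ∝ 1/√(1+k).
For the thin-walled hollow sphere k = 2/3; for the thin ring k = 1.
v₁/v₂ = √((1+k₂)/(1+k₁)) = √(2/1.667) ≈ 1.10.

v_ratio ≈ 1.10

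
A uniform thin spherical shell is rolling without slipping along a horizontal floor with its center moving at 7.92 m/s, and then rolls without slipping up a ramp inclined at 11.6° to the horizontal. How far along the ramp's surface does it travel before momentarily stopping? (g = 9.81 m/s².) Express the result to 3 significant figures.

d ≈ 26.5 m

The moment of inertia is (2/3)MR², giving k ≡ I/(MR²) = 2/3.
Since it rolls without slipping, ω = v/R and KE = ½Mv² + ½Iω² = ½(1+k)Mv² = (5/6)Mv².
Setting this equal to Mgh gives the vertical rise h = (1+k)v₀²/(2g) = 1.667×7.92²/(2×9.81) = 5.328 m.
Along the incline, d = h/sinθ = 5.328/sin11.6° ≈ 26.5 m.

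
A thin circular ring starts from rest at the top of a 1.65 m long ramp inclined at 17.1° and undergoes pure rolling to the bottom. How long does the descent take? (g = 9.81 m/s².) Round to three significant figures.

t ≈ 1.51 s

For this body I = MR², i.e. k = I/(MR²) = 1.
Translational: Mg sinθ − f = Ma. Rotational about the CM: fR = Iα = kMRa, so f = kMa.
Hence a = g sinθ/(1+k) = 9.81×sin17.1°/2 = 1.442 m/s².
With constant a from rest, t = √(2L/a) = √(2·1.65/1.442) ≈ 1.51 s.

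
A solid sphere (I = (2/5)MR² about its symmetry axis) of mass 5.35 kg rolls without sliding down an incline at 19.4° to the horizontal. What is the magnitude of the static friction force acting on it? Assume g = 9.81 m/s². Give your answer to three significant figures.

f ≈ 4.98 N

Here I = (2/5)MR², so the shape factor k = I/(MR²) = 0.4.
Along the incline Mg sinθ − f = Ma, and torque about the center fR = Iα = kMR²(a/R) gives f = kMa.
Combining, a = g sinθ/(1+k) and f = kMa = kMg sinθ/(1+k).
f = 0.4 × 5.35 × 9.81 × sin19.4° / 1.4 ≈ 4.98 N.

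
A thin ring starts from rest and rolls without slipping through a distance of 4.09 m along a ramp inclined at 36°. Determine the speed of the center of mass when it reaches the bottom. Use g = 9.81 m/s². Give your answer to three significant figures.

The moment of inertia is MR², giving k ≡ I/(MR²) = 1.
The rolling condition ω = v/R makes the rotational term ½I(v/R)² = ½kMv², so KE_total = ½(1+k)Mv² = Mv².
The vertical drop is h = L sinθ = 4.09 × sin36° = 2.404 m.
Energy conservation: Mgh = Mv², so v = √(2gh/(1+k)) = √(2 × 9.81 × 2.404 / 2) ≈ 4.86 m/s.

v ≈ 4.86 m/s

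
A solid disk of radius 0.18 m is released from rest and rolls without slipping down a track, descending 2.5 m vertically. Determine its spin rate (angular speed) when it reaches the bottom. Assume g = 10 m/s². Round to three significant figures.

The moment of inertia is (1/2)MR², giving k ≡ I/(MR²) = 0.5.
The rolling condition ω = v/R makes the rotational term ½I(v/R)² = ½kMv², so KE_total = ½(1+k)Mv² = (3/4)Mv².
Energy conservation Mgh = ½(1+k)Mv² gives v = √(2gh/(1+k)) = √(2 × 10 × 2.5 / 1.5) = 5.774 m/s.
The angular speed follows from ω = v/R = 5.774/0.18 ≈ 32.1 rad/s.

ω ≈ 32.1 rad/s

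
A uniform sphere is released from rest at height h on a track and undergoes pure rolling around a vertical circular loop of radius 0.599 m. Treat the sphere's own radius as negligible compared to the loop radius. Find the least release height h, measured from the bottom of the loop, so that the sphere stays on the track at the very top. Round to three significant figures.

For this body I = (2/5)MR², i.e. k = I/(MR²) = 0.4.
At the top, contact is just lost when gravity alone supplies the centripetal force: Mg = Mv_top²/r, i.e. v_top² = gr.
With ω = v/R, the kinetic energy at speed v is ½(1+k)Mv² = (7/10)Mv².
Energy conservation from release (height h) to the top (height 2r): Mgh = Mg(2r) + (7/10)M·gr.
Thus h_min = 2r + (1+k)r/2 = r(2 + 1.4/2) = 0.599 × 2.7 ≈ 1.62 m.

h_min ≈ 1.62 m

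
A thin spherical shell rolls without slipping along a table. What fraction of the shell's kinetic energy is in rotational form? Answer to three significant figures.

fraction ≈ 0.400

For this body I = (2/3)MR², i.e. k = I/(MR²) = 2/3.
With ω = v/R, KE_trans = ½Mv² and KE_rot = ½Iω² = ½kMv², so KE_total = ½(1+k)Mv².
The rotational fraction is therefore k/(1+k) = (2/3)/1.667 ≈ 0.400.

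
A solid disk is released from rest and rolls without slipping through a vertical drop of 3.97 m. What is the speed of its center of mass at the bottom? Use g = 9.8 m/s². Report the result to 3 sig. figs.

v ≈ 7.20 m/s

For this body I = (1/2)MR², i.e. k = I/(MR²) = 0.5.
Pure rolling means v = ωR; then KE = ½Mv² + ½I(v/R)² = ½(1+k)Mv² = (3/4)Mv².
Energy conservation: Mgh = (3/4)Mv², so v = √(2gh/(1+k)) = √(2 × 9.8 × 3.97 / 1.5) ≈ 7.20 m/s.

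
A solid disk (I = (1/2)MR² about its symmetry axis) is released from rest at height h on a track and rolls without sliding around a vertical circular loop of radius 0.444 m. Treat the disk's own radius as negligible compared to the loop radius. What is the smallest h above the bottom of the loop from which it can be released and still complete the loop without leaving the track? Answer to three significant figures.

For this body I = (1/2)MR², i.e. k = I/(MR²) = 0.5.
At the top of the loop, the minimum-contact condition is Mg = Mv_top²/r, so v_top² = gr.
With ω = v/R, the kinetic energy at speed v is ½(1+k)Mv² = (3/4)Mv².
Energy conservation from release (height h) to the top (height 2r): Mgh = Mg(2r) + (3/4)M·gr.
Thus h_min = 2r + (1+k)r/2 = r(2 + 1.5/2) = 0.444 × 2.75 ≈ 1.22 m.

h_min ≈ 1.22 m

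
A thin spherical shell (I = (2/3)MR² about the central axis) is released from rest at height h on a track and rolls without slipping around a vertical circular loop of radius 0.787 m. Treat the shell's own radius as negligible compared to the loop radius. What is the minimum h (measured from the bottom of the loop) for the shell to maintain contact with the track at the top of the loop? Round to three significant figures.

h_min ≈ 2.23 m

With I = (2/3)MR², the ratio k = I/(MR²) is 2/3.
At the top, contact is just lost when gravity alone supplies the centripetal force: Mg = Mv_top²/r, i.e. v_top² = gr.
With ω = v/R, the kinetic energy at speed v is ½(1+k)Mv² = (5/6)Mv².
Energy conservation from release (height h) to the top (height 2r): Mgh = Mg(2r) + (5/6)M·gr.
Thus h_min = 2r + (1+k)r/2 = r(2 + 1.667/2) = 0.787 × 2.833 ≈ 2.23 m.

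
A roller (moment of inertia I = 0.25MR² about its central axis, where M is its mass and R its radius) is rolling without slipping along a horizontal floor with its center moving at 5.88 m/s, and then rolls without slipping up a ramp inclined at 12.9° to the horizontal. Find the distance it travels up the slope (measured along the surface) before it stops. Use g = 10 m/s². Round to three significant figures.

With I = 0.25MR², the ratio k = I/(MR²) is 0.25.
The rolling condition ω = v/R makes the rotational term ½I(v/R)² = ½kMv², so KE_total = ½(1+k)Mv² = (5/8)Mv².
Setting this equal to Mgh gives the vertical rise h = (1+k)v₀²/(2g) = 1.25×5.88²/(2×10) = 2.161 m.
The distance along the slope is d = h/sinθ = 2.161/sin12.9° ≈ 9.68 m.

d ≈ 9.68 m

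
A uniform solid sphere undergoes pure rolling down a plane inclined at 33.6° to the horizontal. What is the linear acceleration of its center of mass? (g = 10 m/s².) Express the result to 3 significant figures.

For this body I = (2/5)MR², i.e. k = I/(MR²) = 0.4.
Newton's second law down the slope: Mg sinθ − f = Ma. The torque equation fR = Iα (with α = a/R) gives f = kMa.
Eliminating f: Mg sinθ = (1+k)Ma, so a = g sinθ/(1+k) = 10 × sin33.6° / 1.4 ≈ 3.95 m/s².

a ≈ 3.95 m/s²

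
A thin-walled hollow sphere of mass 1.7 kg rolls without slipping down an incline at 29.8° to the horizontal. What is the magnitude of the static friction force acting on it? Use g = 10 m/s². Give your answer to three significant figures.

f ≈ 3.38 N

With I = (2/3)MR², the ratio k = I/(MR²) is 2/3.
Translational: Mg sinθ − f = Ma. Rotational about the CM: fR = Iα = kMRa, so f = kMa.
Combining, a = g sinθ/(1+k) and f = kMa = kMg sinθ/(1+k).
f = (2/3) × 1.7 × 10 × sin29.8° / 1.667 ≈ 3.38 N.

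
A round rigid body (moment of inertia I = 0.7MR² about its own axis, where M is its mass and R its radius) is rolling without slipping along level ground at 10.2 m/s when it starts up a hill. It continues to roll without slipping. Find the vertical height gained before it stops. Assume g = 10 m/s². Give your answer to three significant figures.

h ≈ 8.84 m

Here I = 0.7MR², so the shape factor k = I/(MR²) = 0.7.
The rolling condition ω = v/R makes the rotational term ½I(v/R)² = ½kMv², so KE_total = ½(1+k)Mv² = (17/20)Mv².
All of this converts to potential energy at the highest point: (17/20)Mv₀² = Mgh.
Thus h = (1+k)v₀²/(2g) = 1.7 × 10.2² / (2 × 10) ≈ 8.84 m.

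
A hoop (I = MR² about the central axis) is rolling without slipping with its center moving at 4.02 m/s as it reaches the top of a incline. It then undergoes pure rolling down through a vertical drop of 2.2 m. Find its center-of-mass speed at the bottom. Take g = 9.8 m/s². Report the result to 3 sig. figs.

For this body I = MR², i.e. k = I/(MR²) = 1.
Rolling without slipping gives ω = v/R, so the total kinetic energy is ½Mv² + ½Iω² = ½(1+k)Mv² = Mv².
Conserving energy between top and bottom: Mv² = Mv₀² + Mgh, hence v² = v₀² + 2gh/(1+k).
v = √(4.02² + 2×9.8×2.2/2) = √37.72 ≈ 6.14 m/s.

v ≈ 6.14 m/s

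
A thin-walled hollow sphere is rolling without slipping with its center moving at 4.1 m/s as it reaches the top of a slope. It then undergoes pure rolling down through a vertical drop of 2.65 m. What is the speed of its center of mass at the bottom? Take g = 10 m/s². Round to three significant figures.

Here I = (2/3)MR², so the shape factor k = I/(MR²) = 2/3.
Pure rolling means v = ωR; then KE = ½Mv² + ½I(v/R)² = ½(1+k)Mv² = (5/6)Mv².
Energy conservation: (5/6)Mv₀² + Mgh = (5/6)Mv², so v² = v₀² + 2gh/(1+k).
v = √(4.1² + 2×10×2.65/1.667) = √48.61 ≈ 6.97 m/s.

v ≈ 6.97 m/s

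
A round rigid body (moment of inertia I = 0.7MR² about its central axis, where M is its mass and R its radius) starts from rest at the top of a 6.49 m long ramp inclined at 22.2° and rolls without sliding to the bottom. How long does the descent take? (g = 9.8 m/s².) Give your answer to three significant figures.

t ≈ 2.44 s

The moment of inertia is 0.7MR², giving k ≡ I/(MR²) = 0.7.
Newton's second law down the slope: Mg sinθ − f = Ma. The torque equation fR = Iα (with α = a/R) gives f = kMa.
Hence a = g sinθ/(1+k) = 9.8×sin22.2°/1.7 = 2.178 m/s².
With constant a from rest, t = √(2L/a) = √(2·6.49/2.178) ≈ 2.44 s.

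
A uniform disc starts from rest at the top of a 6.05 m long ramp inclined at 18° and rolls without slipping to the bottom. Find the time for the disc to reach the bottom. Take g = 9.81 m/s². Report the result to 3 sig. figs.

The moment of inertia is (1/2)MR², giving k ≡ I/(MR²) = 0.5.
Translational: Mg sinθ − f = Ma. Rotational about the CM: fR = Iα = kMRa, so f = kMa.
Hence a = g sinθ/(1+k) = 9.81×sin18°/1.5 = 2.021 m/s².
Starting from rest, L = ½at², so t = √(2L/a) = √(2×6.05/2.021) ≈ 2.45 s.

t ≈ 2.45 s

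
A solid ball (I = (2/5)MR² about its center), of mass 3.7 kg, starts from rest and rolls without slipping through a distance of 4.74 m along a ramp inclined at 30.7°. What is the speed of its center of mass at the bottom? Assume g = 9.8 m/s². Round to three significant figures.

v ≈ 5.82 m/s

With I = (2/5)MR², the ratio k = I/(MR²) is 0.4.
Pure rolling means v = ωR; then KE = ½Mv² + ½I(v/R)² = ½(1+k)Mv² = (7/10)Mv².
The vertical drop is h = L sinθ = 4.74 × sin30.7° = 2.42 m.
Setting Mgh = (7/10)Mv² gives v = √(2gh/(1+k)) = √(2·9.8·2.42/1.4) ≈ 5.82 m/s.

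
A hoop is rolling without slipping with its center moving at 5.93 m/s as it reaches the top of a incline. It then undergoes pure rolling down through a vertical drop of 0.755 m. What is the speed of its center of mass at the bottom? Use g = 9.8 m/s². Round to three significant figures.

v ≈ 6.52 m/s

The moment of inertia is MR², giving k ≡ I/(MR²) = 1.
Pure rolling means v = ωR; then KE = ½Mv² + ½I(v/R)² = ½(1+k)Mv² = Mv².
Conserving energy between top and bottom: Mv² = Mv₀² + Mgh, hence v² = v₀² + 2gh/(1+k).
v = √(5.93² + 2×9.8×0.755/2) = √42.56 ≈ 6.52 m/s.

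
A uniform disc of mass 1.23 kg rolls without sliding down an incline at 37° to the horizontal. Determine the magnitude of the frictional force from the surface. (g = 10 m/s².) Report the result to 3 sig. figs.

f ≈ 2.47 N

With I = (1/2)MR², the ratio k = I/(MR²) is 0.5.
Translational: Mg sinθ − f = Ma. Rotational about the CM: fR = Iα = kMRa, so f = kMa.
Combining, a = g sinθ/(1+k) and f = kMa = kMg sinθ/(1+k).
f = 0.5 × 1.23 × 10 × sin37° / 1.5 ≈ 2.47 N.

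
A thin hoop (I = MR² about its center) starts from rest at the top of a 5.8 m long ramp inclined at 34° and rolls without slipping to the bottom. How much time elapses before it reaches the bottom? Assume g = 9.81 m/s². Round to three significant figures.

t ≈ 2.06 s

Here I = MR², so the shape factor k = I/(MR²) = 1.
Translational: Mg sinθ − f = Ma. Rotational about the CM: fR = Iα = kMRa, so f = kMa.
Hence a = g sinθ/(1+k) = 9.81×sin34°/2 = 2.743 m/s².
Starting from rest, L = ½at², so t = √(2L/a) = √(2×5.8/2.743) ≈ 2.06 s.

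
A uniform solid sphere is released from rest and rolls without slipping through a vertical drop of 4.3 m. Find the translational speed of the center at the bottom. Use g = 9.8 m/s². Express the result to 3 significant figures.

Here I = (2/5)MR², so the shape factor k = I/(MR²) = 0.4.
Rolling without slipping gives ω = v/R, so the total kinetic energy is ½Mv² + ½Iω² = ½(1+k)Mv² = (7/10)Mv².
Setting Mgh = (7/10)Mv² gives v = √(2gh/(1+k)) = √(2·9.8·4.3/1.4) ≈ 7.76 m/s.

v ≈ 7.76 m/s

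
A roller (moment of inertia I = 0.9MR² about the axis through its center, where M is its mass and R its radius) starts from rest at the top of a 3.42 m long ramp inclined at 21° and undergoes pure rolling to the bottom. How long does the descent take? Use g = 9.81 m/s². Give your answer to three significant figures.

t ≈ 1.92 s

With I = 0.9MR², the ratio k = I/(MR²) is 0.9.
Along the incline Mg sinθ − f = Ma, and torque about the center fR = Iα = kMR²(a/R) gives f = kMa.
Hence a = g sinθ/(1+k) = 9.81×sin21°/1.9 = 1.85 m/s².
Starting from rest, L = ½at², so t = √(2L/a) = √(2×3.42/1.85) ≈ 1.92 s.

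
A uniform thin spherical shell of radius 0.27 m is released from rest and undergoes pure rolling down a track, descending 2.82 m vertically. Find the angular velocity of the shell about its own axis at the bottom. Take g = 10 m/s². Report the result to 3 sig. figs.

For this body I = (2/3)MR², i.e. k = I/(MR²) = 2/3.
Pure rolling means v = ωR; then KE = ½Mv² + ½I(v/R)² = ½(1+k)Mv² = (5/6)Mv².
Energy conservation Mgh = ½(1+k)Mv² gives v = √(2gh/(1+k)) = √(2 × 10 × 2.82 / 1.667) = 5.817 m/s.
Then ω = v/R = 5.817 / 0.27 ≈ 21.5 rad/s.

ω ≈ 21.5 rad/s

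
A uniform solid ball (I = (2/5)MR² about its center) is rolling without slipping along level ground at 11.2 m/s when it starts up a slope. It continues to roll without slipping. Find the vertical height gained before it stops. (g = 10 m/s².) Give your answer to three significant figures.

The moment of inertia is (2/5)MR², giving k ≡ I/(MR²) = 0.4.
Rolling without slipping gives ω = v/R, so the total kinetic energy is ½Mv² + ½Iω² = ½(1+k)Mv² = (7/10)Mv².
At the top the kinetic energy is zero, so (7/10)Mv₀² = Mgh.
Thus h = (1+k)v₀²/(2g) = 1.4 × 11.2² / (2 × 10) ≈ 8.78 m.

h ≈ 8.78 m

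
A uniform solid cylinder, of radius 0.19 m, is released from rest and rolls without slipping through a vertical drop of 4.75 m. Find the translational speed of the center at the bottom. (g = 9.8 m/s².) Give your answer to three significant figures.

With I = (1/2)MR², the ratio k = I/(MR²) is 0.5.
Pure rolling means v = ωR; then KE = ½Mv² + ½I(v/R)² = ½(1+k)Mv² = (3/4)Mv².
Setting Mgh = (3/4)Mv² gives v = √(2gh/(1+k)) = √(2·9.8·4.75/1.5) ≈ 7.88 m/s.

v ≈ 7.88 m/s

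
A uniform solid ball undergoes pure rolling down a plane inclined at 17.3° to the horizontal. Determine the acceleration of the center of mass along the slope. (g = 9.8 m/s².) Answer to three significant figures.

a ≈ 2.08 m/s²

With I = (2/5)MR², the ratio k = I/(MR²) is 0.4.
Along the incline Mg sinθ − f = Ma, and torque about the center fR = Iα = kMR²(a/R) gives f = kMa.
Eliminating f: Mg sinθ = (1+k)Ma, so a = g sinθ/(1+k) = 9.8 × sin17.3° / 1.4 ≈ 2.08 m/s².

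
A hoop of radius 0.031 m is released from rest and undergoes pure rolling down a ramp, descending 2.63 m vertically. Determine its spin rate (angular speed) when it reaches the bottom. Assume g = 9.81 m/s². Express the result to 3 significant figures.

ω ≈ 164 rad/s

For this body I = MR², i.e. k = I/(MR²) = 1.
Pure rolling means v = ωR; then KE = ½Mv² + ½I(v/R)² = ½(1+k)Mv² = Mv².
Energy conservation Mgh = ½(1+k)Mv² gives v = √(2gh/(1+k)) = √(2 × 9.81 × 2.63 / 2) = 5.079 m/s.
Then ω = v/R = 5.079 / 0.031 ≈ 164 rad/s.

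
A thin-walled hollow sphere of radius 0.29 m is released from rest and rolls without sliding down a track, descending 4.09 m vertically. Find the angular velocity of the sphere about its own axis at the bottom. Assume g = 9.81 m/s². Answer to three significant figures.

With I = (2/3)MR², the ratio k = I/(MR²) is 2/3.
The rolling condition ω = v/R makes the rotational term ½I(v/R)² = ½kMv², so KE_total = ½(1+k)Mv² = (5/6)Mv².
Energy conservation Mgh = ½(1+k)Mv² gives v = √(2gh/(1+k)) = √(2 × 9.81 × 4.09 / 1.667) = 6.939 m/s.
The angular speed follows from ω = v/R = 6.939/0.29 ≈ 23.9 rad/s.

ω ≈ 23.9 rad/s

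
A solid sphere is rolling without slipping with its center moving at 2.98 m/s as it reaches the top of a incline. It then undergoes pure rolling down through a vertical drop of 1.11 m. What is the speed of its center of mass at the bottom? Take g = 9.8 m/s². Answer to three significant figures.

v ≈ 4.94 m/s

The moment of inertia is (2/5)MR², giving k ≡ I/(MR²) = 0.4.
The rolling condition ω = v/R makes the rotational term ½I(v/R)² = ½kMv², so KE_total = ½(1+k)Mv² = (7/10)Mv².
Conserving energy between top and bottom: (7/10)Mv² = (7/10)Mv₀² + Mgh, hence v² = v₀² + 2gh/(1+k).
v = √(2.98² + 2×9.8×1.11/1.4) = √24.42 ≈ 4.94 m/s.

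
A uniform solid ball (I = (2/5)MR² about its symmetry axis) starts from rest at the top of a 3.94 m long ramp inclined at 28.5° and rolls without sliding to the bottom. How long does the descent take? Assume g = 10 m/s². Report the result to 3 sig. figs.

Here I = (2/5)MR², so the shape factor k = I/(MR²) = 0.4.
Along the incline Mg sinθ − f = Ma, and torque about the center fR = Iα = kMR²(a/R) gives f = kMa.
Hence a = g sinθ/(1+k) = 10×sin28.5°/1.4 = 3.408 m/s².
With constant a from rest, t = √(2L/a) = √(2·3.94/3.408) ≈ 1.52 s.

t ≈ 1.52 s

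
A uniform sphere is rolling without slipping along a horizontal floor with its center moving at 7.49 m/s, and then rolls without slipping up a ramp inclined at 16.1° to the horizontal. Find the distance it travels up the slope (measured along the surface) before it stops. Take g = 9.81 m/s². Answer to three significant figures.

d ≈ 14.4 m

For this body I = (2/5)MR², i.e. k = I/(MR²) = 0.4.
Rolling without slipping gives ω = v/R, so the total kinetic energy is ½Mv² + ½Iω² = ½(1+k)Mv² = (7/10)Mv².
Setting this equal to Mgh gives the vertical rise h = (1+k)v₀²/(2g) = 1.4×7.49²/(2×9.81) = 4.003 m.
Along the incline, d = h/sinθ = 4.003/sin16.1° ≈ 14.4 m.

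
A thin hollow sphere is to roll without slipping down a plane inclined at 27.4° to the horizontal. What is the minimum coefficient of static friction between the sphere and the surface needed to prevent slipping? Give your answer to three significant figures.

Here I = (2/3)MR², so the shape factor k = I/(MR²) = 2/3.
Newton's second law down the slope: Mg sinθ − f = Ma. The torque equation fR = Iα (with α = a/R) gives f = kMa.
These give a = g sinθ/(1+k) and the required friction f = kMg sinθ/(1+k).
With N = Mg cosθ, the no-slip condition f ≤ μN gives μ_min = f/N = k tanθ/(1+k).
μ_min = (2/3) × tan27.4° / 1.667 ≈ 0.207.

μ_min ≈ 0.207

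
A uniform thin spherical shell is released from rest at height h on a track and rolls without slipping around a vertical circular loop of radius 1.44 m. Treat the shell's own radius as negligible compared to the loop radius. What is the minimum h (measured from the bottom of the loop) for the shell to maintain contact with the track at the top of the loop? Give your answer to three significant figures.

For this body I = (2/3)MR², i.e. k = I/(MR²) = 2/3.
At the top of the loop, the minimum-contact condition is Mg = Mv_top²/r, so v_top² = gr.
With ω = v/R, the kinetic energy at speed v is ½(1+k)Mv² = (5/6)Mv².
Energy conservation from release (height h) to the top (height 2r): Mgh = Mg(2r) + (5/6)M·gr.
Thus h_min = 2r + (1+k)r/2 = r(2 + 1.667/2) = 1.44 × 2.833 ≈ 4.08 m.

h_min ≈ 4.08 m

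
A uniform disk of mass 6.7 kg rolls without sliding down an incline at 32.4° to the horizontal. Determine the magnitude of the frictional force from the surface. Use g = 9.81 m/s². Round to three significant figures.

The moment of inertia is (1/2)MR², giving k ≡ I/(MR²) = 0.5.
Translational: Mg sinθ − f = Ma. Rotational about the CM: fR = Iα = kMRa, so f = kMa.
Combining, a = g sinθ/(1+k) and f = kMa = kMg sinθ/(1+k).
f = 0.5 × 6.7 × 9.81 × sin32.4° / 1.5 ≈ 11.7 N.

f ≈ 11.7 N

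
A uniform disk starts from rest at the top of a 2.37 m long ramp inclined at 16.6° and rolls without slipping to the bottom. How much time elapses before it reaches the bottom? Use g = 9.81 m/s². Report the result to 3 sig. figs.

With I = (1/2)MR², the ratio k = I/(MR²) is 0.5.
Along the incline Mg sinθ − f = Ma, and torque about the center fR = Iα = kMR²(a/R) gives f = kMa.
Hence a = g sinθ/(1+k) = 9.81×sin16.6°/1.5 = 1.868 m/s².
Starting from rest, L = ½at², so t = √(2L/a) = √(2×2.37/1.868) ≈ 1.59 s.

t ≈ 1.59 s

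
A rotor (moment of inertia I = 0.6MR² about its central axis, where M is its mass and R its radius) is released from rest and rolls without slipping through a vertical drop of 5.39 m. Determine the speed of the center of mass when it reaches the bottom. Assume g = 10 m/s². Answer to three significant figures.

v ≈ 8.21 m/s

For this body I = 0.6MR², i.e. k = I/(MR²) = 0.6.
The rolling condition ω = v/R makes the rotational term ½I(v/R)² = ½kMv², so KE_total = ½(1+k)Mv² = (4/5)Mv².
Setting Mgh = (4/5)Mv² gives v = √(2gh/(1+k)) = √(2·10·5.39/1.6) ≈ 8.21 m/s.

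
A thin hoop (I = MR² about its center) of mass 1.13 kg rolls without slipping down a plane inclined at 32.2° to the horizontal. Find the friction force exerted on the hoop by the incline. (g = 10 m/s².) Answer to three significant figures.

With I = MR², the ratio k = I/(MR²) is 1.
Along the incline Mg sinθ − f = Ma, and torque about the center fR = Iα = kMR²(a/R) gives f = kMa.
Combining, a = g sinθ/(1+k) and f = kMa = kMg sinθ/(1+k).
f = 1 × 1.13 × 10 × sin32.2° / 2 ≈ 3.01 N.

f ≈ 3.01 N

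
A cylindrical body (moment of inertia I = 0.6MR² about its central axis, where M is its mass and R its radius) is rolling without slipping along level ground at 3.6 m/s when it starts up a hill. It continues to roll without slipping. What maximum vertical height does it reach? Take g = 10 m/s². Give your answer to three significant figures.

h ≈ 1.04 m

The moment of inertia is 0.6MR², giving k ≡ I/(MR²) = 0.6.
The rolling condition ω = v/R makes the rotational term ½I(v/R)² = ½kMv², so KE_total = ½(1+k)Mv² = (4/5)Mv².
All of this converts to potential energy at the highest point: (4/5)Mv₀² = Mgh.
Thus h = (1+k)v₀²/(2g) = 1.6 × 3.6² / (2 × 10) ≈ 1.04 m.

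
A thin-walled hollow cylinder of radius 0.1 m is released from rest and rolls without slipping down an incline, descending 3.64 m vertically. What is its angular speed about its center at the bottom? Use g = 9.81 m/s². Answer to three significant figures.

ω ≈ 59.8 rad/s

For this body I = MR², i.e. k = I/(MR²) = 1.
The rolling condition ω = v/R makes the rotational term ½I(v/R)² = ½kMv², so KE_total = ½(1+k)Mv² = Mv².
Energy conservation Mgh = ½(1+k)Mv² gives v = √(2gh/(1+k)) = √(2 × 9.81 × 3.64 / 2) = 5.976 m/s.
Then ω = v/R = 5.976 / 0.1 ≈ 59.8 rad/s.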